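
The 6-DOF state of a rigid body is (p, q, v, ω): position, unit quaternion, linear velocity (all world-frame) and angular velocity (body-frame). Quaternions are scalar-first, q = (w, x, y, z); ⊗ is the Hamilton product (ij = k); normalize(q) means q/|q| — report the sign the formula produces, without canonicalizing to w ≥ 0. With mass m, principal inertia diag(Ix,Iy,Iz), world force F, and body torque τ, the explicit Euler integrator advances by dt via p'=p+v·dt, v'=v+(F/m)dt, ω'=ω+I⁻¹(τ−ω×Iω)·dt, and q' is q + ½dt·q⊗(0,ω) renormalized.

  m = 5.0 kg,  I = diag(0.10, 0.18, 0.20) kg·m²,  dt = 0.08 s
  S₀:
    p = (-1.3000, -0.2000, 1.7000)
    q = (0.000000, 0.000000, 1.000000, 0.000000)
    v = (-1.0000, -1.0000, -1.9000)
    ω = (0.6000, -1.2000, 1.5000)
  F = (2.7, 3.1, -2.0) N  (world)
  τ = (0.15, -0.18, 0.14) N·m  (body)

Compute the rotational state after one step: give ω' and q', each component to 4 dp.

ω' = (0.7488, -1.2400, 1.5790)
q' = (0.0478, 0.0598, 0.9968, -0.0239)

gyro term ω×Iω = (-0.0360, -0.0900, -0.0576)
(τ − ω×Iω)/I = (1.8600, -0.5000, 0.9880)
ω' = ω + α·dt = (0.7488, -1.2400, 1.5790)
q⊗(0,ω) = (1.2000000, 1.5000000, 0.0000000, -0.6000000)
updated quaternion q' = (0.0478, 0.0598, 0.9968, -0.0239)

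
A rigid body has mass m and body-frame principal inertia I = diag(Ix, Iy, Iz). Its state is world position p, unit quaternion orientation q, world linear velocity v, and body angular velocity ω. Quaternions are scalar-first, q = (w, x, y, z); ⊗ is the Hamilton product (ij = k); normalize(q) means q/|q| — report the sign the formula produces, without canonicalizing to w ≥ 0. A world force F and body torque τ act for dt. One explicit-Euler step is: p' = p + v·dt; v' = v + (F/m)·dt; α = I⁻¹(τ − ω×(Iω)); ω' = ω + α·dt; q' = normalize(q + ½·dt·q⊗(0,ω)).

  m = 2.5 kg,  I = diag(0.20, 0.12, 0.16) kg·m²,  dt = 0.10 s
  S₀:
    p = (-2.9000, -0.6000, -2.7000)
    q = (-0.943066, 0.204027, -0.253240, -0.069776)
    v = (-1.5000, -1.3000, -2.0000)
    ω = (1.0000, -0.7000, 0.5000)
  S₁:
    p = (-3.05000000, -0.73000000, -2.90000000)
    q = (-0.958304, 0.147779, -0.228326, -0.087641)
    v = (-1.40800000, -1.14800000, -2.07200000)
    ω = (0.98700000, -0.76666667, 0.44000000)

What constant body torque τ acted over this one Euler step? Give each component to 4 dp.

τ = (-0.0400, -0.0600, -0.0400)

Δω = ω₁−ω₀ = (-0.01300000, -0.06666667, -0.06000000)
precession coupling = (-0.0140, 0.0200, 0.0560)
I·α + gyro = (-0.0400, -0.0600, -0.0400)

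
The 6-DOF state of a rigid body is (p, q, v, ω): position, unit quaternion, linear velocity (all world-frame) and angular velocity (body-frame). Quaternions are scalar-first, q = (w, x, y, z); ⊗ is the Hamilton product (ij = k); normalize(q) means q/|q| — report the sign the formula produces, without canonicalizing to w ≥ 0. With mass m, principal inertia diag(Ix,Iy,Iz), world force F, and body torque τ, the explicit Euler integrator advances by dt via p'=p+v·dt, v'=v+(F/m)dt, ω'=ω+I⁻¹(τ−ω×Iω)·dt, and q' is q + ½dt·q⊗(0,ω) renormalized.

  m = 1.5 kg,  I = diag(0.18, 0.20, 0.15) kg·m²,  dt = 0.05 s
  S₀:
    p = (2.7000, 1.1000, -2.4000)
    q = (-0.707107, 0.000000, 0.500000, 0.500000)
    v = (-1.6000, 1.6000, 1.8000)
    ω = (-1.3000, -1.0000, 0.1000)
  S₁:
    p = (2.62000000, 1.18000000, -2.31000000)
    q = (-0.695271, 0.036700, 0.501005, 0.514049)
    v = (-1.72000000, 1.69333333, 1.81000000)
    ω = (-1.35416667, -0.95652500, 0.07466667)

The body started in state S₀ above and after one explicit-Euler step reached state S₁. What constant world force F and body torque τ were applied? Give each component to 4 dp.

F = (-3.6000, 2.8000, 0.3000)
τ = (-0.1900, 0.1700, -0.0500)

Δv = v₁−v₀ = (-0.12000000, 0.09333333, 0.01000000)
m·(v₁−v₀)/dt = (-3.6000, 2.8000, 0.3000)
Δω = ω₁−ω₀ = (-0.05416667, 0.04347500, -0.02533333)
applied torque τ = (-0.1900, 0.1700, -0.0500)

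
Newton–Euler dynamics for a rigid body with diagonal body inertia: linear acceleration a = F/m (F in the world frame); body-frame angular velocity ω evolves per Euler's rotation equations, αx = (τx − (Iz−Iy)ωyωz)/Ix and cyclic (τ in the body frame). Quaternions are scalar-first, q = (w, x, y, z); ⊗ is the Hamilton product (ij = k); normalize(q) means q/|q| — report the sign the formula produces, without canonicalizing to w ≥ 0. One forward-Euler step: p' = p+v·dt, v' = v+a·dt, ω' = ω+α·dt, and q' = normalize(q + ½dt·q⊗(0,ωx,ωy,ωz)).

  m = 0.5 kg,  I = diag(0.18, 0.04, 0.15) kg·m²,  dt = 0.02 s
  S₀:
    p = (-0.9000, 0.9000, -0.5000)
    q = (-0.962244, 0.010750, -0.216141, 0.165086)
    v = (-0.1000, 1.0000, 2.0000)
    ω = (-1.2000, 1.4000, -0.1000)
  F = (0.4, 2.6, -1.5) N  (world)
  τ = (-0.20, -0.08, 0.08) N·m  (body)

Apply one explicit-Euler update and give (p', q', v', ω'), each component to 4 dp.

(τ − ω×Iω)/I = (-1.0256, -2.0900, -1.0347)
ω + α·dt = (-1.2205, 1.3582, -0.1207)
Hamilton product q⊗(0,ω) = (0.3320060, 0.9451865, -1.5441698, -0.1480948)
updated quaternion q' = (-0.9588, 0.0202, -0.2315, 0.1636)
a = (0.8000, 5.2000, -3.0000)
p' = p + v·dt = (-0.9020, 0.9200, -0.4600)
v + (F/m)dt = (-0.0840, 1.1040, 1.9400)

p' = (-0.9020, 0.9200, -0.4600)
q' = (-0.9588, 0.0202, -0.2315, 0.1636)
v' = (-0.0840, 1.1040, 1.9400)
ω' = (-1.2205, 1.3582, -0.1207)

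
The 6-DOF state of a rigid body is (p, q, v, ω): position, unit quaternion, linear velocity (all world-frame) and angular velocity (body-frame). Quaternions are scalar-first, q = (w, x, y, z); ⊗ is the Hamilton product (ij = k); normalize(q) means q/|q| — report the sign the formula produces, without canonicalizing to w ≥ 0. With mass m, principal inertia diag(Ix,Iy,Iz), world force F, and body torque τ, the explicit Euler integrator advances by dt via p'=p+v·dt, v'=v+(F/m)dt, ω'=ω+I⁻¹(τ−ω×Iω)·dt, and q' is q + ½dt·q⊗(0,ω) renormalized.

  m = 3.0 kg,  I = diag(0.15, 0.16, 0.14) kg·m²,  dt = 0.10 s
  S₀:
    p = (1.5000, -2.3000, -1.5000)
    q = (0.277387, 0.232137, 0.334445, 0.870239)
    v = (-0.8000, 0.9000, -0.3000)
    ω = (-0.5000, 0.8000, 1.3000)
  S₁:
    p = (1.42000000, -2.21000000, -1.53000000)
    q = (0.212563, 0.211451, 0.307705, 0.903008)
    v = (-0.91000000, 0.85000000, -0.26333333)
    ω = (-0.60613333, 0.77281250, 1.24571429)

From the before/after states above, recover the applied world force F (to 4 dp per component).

v₁ − v₀ = (-0.11000000, -0.05000000, 0.03666667)
m·(v₁−v₀)/dt = (-3.3000, -1.5000, 1.1000)

F = (-3.3000, -1.5000, 1.1000)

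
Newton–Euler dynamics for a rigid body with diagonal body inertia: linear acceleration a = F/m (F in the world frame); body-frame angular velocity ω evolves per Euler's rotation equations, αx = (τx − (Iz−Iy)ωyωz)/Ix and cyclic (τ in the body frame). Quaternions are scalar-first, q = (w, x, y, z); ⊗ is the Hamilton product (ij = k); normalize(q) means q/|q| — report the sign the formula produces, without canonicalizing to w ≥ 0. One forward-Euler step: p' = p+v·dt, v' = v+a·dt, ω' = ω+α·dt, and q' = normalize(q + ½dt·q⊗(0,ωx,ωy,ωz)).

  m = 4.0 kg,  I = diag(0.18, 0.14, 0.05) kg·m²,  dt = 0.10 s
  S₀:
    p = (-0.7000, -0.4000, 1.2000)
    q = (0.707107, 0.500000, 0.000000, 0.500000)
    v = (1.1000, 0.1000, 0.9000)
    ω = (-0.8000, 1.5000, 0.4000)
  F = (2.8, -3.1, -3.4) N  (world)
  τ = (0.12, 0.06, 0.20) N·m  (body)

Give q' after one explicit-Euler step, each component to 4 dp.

q' = (0.7144, 0.4326, 0.0229, 0.5496)

Hamilton product q⊗(0,ω) = (0.2000000, -1.3156856, 0.4606605, 1.0328428)
q' = normalize(q + ½dt·q⊗(0,ω)) = (0.7144, 0.4326, 0.0229, 0.5496)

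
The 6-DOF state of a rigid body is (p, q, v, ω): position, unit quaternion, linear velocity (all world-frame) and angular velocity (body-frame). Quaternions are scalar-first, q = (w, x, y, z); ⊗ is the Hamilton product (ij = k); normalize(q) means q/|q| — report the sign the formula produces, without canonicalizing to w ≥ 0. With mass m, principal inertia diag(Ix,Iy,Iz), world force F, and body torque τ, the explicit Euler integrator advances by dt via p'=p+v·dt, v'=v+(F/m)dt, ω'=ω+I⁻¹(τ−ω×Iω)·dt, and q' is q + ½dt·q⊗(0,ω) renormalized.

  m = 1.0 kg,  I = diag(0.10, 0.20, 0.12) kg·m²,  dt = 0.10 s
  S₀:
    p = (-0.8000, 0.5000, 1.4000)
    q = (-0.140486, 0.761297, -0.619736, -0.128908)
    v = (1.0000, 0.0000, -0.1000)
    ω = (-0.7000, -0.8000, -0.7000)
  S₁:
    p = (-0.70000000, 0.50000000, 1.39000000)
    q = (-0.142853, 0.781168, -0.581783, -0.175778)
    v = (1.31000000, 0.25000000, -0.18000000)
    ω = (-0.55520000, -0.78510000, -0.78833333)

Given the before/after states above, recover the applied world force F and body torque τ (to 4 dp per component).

rate change Δω = (0.14480000, 0.01490000, -0.08833333)
ω₀×(Iω₀) = (-0.0448, -0.0098, 0.0560)
applied torque τ = (0.1000, 0.0200, -0.0500)
v₁ − v₀ = (0.31000000, 0.25000000, -0.08000000)
m·(v₁−v₀)/dt = (3.1000, 2.5000, -0.8000)

F = (3.1000, 2.5000, -0.8000)
τ = (0.1000, 0.0200, -0.0500)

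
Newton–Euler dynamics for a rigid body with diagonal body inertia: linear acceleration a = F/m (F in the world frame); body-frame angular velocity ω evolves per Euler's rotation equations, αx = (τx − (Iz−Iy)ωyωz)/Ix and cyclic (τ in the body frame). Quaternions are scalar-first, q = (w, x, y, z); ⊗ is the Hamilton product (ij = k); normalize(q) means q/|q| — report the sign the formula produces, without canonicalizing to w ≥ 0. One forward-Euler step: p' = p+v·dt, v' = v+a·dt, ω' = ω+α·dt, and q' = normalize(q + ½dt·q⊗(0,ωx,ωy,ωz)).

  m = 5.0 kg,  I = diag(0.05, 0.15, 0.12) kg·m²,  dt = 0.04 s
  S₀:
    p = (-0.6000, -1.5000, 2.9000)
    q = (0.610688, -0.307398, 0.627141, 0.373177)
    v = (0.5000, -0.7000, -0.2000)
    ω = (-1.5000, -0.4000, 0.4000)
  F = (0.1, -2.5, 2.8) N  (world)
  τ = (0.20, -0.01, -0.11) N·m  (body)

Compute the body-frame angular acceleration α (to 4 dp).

α = (3.9040, -0.3467, -1.4167)

ω×(Iω) gyroscopic = (0.0048, 0.0420, 0.0600)
(τ − ω×Iω)/I = (3.9040, -0.3467, -1.4167)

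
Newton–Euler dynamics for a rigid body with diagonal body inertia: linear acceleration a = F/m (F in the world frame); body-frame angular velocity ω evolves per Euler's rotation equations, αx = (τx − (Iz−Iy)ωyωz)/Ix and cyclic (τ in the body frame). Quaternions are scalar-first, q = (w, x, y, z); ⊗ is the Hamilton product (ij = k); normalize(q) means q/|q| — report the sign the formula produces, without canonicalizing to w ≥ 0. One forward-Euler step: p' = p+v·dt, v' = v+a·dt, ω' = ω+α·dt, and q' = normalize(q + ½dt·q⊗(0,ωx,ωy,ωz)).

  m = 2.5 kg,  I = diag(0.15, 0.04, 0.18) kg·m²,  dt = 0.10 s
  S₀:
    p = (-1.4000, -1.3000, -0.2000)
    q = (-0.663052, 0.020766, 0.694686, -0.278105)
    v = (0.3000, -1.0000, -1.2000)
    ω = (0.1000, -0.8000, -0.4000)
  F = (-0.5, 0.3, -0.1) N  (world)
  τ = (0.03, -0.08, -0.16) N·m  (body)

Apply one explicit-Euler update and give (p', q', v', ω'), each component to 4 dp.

p' = p + v·dt = (-1.3700, -1.4000, -0.3200)
v' = v + a·dt = (0.2800, -0.9880, -1.2040)
(τ − ω×Iω)/I = (-0.0987, -2.0300, -0.9378)
ω' = ω + α·dt = (0.0901, -1.0030, -0.4938)
2q̇ = q⊗(0,ω) = (0.4424302, -0.5666636, 0.5109375, 0.1791394)
updated quaternion q' = (-0.6403, -0.0076, 0.7195, -0.2689)

p' = (-1.3700, -1.4000, -0.3200)
q' = (-0.6403, -0.0076, 0.7195, -0.2689)
v' = (0.2800, -0.9880, -1.2040)
ω' = (0.0901, -1.0030, -0.4938)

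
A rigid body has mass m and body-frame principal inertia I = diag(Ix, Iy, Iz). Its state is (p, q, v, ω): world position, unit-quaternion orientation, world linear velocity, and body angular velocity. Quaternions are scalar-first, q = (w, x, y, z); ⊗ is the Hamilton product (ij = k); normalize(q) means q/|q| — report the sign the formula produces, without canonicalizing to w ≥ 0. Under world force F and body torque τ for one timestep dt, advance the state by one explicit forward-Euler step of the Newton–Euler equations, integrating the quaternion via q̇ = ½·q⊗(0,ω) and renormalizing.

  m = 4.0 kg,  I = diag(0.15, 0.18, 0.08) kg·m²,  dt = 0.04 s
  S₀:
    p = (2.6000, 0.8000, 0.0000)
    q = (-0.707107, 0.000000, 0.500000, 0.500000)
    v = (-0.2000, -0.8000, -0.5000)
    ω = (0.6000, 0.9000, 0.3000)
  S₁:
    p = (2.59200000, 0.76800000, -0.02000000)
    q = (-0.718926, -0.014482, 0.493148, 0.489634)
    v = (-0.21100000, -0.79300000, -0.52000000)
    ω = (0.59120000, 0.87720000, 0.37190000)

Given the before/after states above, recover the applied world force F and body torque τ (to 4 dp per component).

F = (-1.1000, 0.7000, -2.0000)
τ = (-0.0600, -0.0900, 0.1600)

rate change Δω = (-0.00880000, -0.02280000, 0.07190000)
ω₀×(Iω₀) = (-0.0270, 0.0126, 0.0162)
τ = I·(Δω/dt) + ω₀×(Iω₀) = (-0.0600, -0.0900, 0.1600)
velocity change Δv = (-0.01100000, 0.00700000, -0.02000000)
applied force F = (-1.1000, 0.7000, -2.0000)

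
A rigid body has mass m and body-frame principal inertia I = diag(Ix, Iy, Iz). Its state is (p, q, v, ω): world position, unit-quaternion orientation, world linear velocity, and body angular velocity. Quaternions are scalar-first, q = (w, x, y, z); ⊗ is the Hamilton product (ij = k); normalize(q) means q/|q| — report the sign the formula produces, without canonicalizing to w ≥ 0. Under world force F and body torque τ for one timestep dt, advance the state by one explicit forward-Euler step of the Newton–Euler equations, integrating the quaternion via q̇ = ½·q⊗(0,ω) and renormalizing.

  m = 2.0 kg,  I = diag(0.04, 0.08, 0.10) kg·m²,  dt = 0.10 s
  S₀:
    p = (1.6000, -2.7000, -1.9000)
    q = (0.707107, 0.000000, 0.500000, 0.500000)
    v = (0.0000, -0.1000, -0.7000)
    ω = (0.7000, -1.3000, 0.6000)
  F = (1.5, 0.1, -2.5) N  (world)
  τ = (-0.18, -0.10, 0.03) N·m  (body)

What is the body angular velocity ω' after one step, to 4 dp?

gyro term ω×Iω = (-0.0156, -0.0252, -0.0364)
angular accel α = (-4.1100, -0.9350, 0.6640)
ω + α·dt = (0.2890, -1.3935, 0.6664)

ω' = (0.2890, -1.3935, 0.6664)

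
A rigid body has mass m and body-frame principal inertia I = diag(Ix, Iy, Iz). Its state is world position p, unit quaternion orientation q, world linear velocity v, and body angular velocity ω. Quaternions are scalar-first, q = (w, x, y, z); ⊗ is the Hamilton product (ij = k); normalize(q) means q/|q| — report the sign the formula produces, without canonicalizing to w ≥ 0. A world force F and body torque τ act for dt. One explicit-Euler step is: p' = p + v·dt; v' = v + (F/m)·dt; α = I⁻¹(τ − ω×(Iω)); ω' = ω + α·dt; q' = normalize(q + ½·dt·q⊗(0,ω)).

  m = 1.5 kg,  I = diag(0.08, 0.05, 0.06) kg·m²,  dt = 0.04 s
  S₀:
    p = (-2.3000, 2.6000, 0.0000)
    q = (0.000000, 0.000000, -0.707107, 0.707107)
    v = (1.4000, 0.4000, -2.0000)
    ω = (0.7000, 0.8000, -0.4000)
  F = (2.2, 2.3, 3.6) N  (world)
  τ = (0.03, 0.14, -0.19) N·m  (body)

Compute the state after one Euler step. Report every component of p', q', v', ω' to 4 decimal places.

p' = (-2.2440, 2.6160, -0.0800)
q' = (0.0170, -0.0057, -0.6970, 0.7168)
v' = (1.4587, 0.4613, -1.9040)
ω' = (0.7166, 0.9165, -0.5155)

linear accel F/m = (1.4667, 1.5333, 2.4000)
p' = p + v·dt = (-2.2440, 2.6160, -0.0800)
v' = v + a·dt = (1.4587, 0.4613, -1.9040)
gyro term ω×Iω = (-0.0032, -0.0056, -0.0168)
angular accel α = (0.4150, 2.9120, -2.8867)
ω + α·dt = (0.7166, 0.9165, -0.5155)
q⊗(0,ω) = (0.8485284, -0.2828428, 0.4949749, 0.4949749)
updated quaternion q' = (0.0170, -0.0057, -0.6970, 0.7168)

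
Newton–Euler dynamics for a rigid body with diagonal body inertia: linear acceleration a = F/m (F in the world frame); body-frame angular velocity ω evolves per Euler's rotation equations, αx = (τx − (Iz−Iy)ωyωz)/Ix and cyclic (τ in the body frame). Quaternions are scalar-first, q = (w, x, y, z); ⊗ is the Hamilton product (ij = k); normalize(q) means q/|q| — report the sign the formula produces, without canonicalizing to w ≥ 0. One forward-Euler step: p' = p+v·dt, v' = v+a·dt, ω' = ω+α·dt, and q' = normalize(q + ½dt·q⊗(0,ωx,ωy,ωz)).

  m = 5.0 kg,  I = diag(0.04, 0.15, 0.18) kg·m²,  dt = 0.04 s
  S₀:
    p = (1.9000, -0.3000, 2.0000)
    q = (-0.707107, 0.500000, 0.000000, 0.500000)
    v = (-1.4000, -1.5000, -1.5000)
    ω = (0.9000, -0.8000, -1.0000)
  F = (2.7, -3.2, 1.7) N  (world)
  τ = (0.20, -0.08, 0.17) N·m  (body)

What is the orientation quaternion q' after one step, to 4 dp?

q' = (-0.7058, 0.4950, 0.0303, 0.5059)

2q̇ = q⊗(0,ω) = (0.0500000, -0.2363963, 1.5156856, 0.3071070)
q' = normalize(q + ½dt·q⊗(0,ω)) = (-0.7058, 0.4950, 0.0303, 0.5059)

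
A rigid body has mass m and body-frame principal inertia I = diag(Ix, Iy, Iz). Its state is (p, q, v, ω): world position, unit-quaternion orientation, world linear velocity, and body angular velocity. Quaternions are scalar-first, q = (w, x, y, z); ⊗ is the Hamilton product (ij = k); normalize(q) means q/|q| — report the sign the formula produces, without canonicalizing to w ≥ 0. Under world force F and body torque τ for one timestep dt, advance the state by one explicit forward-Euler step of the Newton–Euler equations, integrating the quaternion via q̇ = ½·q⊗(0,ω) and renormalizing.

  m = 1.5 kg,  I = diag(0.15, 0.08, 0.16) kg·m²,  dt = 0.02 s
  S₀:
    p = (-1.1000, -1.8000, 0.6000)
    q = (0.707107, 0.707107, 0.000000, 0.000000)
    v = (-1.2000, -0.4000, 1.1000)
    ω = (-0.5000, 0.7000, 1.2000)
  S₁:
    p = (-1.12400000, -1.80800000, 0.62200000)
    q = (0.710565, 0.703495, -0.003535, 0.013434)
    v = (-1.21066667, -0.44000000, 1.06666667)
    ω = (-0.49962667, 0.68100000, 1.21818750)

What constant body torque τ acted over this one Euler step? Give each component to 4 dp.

τ = (0.0700, -0.0700, 0.1700)

rate change Δω = (0.00037333, -0.01900000, 0.01818750)
I·α + gyro = (0.0700, -0.0700, 0.1700)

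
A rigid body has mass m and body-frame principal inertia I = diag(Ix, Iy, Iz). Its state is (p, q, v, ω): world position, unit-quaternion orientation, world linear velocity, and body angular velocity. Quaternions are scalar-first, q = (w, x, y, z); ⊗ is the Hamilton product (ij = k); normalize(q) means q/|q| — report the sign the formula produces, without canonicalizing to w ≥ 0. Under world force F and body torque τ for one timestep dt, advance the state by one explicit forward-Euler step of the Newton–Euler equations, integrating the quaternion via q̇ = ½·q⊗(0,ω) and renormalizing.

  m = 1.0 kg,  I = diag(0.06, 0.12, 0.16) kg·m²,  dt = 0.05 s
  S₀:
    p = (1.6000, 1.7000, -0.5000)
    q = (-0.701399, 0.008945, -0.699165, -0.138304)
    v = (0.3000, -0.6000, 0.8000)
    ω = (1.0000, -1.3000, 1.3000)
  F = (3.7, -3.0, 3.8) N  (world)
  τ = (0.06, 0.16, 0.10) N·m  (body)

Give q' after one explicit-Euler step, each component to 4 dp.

q' = (-0.7189, -0.0358, -0.6792, -0.1437)

2q̇ = q⊗(0,ω) = (-0.7380643, -1.7901087, 0.7618862, -0.2242822)
updated quaternion q' = (-0.7189, -0.0358, -0.6792, -0.1437)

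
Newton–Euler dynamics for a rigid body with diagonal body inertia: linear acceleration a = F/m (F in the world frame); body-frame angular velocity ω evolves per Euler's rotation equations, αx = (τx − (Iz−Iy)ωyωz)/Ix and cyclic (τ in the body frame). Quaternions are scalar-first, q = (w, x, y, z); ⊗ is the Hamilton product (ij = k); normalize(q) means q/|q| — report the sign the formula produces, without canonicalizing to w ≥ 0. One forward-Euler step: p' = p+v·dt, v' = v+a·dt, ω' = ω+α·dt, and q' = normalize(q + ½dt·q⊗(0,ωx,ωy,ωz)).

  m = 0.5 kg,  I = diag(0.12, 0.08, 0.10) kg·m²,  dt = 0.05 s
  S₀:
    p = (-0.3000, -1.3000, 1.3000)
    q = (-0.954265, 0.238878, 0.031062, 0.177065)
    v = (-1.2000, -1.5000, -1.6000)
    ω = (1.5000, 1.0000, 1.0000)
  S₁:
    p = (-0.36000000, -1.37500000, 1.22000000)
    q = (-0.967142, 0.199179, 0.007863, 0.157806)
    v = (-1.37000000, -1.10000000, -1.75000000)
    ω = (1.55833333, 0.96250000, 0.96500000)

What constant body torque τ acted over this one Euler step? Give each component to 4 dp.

τ = (0.1600, -0.0300, -0.1300)

rate change Δω = (0.05833333, -0.03750000, -0.03500000)
gyro term ω₀×Iω₀ = (0.0200, 0.0300, -0.0600)
applied torque τ = (0.1600, -0.0300, -0.1300)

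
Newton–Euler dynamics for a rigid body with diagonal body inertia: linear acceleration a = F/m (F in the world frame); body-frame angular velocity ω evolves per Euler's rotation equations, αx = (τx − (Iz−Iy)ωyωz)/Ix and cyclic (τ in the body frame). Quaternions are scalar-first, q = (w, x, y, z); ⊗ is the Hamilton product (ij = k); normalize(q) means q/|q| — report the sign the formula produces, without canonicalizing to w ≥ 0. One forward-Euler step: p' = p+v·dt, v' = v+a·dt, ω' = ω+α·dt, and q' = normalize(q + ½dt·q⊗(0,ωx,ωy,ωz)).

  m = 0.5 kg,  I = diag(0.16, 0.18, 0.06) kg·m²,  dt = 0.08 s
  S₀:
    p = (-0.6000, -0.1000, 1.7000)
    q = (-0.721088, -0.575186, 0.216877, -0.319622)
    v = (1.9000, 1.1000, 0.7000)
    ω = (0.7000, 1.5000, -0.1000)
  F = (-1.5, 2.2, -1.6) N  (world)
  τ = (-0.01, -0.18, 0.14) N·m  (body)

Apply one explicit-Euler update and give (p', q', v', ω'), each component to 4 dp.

p + v·dt = (-0.4480, -0.0120, 1.7560)
v + (F/m)dt = (1.6600, 1.4520, 0.4440)
α = I⁻¹(τ − ω×Iω) = (-0.1750, -0.9611, 1.9833)
new body rate ω' = (0.6860, 1.4231, 0.0587)
Hamilton product q⊗(0,ω) = (0.0453525, -0.0470163, -1.3628860, -0.9424841)
q' = normalize(q + ½dt·q⊗(0,ω)) = (-0.7177, -0.5758, 0.1620, -0.3565)

p' = (-0.4480, -0.0120, 1.7560)
q' = (-0.7177, -0.5758, 0.1620, -0.3565)
v' = (1.6600, 1.4520, 0.4440)
ω' = (0.6860, 1.4231, 0.0587)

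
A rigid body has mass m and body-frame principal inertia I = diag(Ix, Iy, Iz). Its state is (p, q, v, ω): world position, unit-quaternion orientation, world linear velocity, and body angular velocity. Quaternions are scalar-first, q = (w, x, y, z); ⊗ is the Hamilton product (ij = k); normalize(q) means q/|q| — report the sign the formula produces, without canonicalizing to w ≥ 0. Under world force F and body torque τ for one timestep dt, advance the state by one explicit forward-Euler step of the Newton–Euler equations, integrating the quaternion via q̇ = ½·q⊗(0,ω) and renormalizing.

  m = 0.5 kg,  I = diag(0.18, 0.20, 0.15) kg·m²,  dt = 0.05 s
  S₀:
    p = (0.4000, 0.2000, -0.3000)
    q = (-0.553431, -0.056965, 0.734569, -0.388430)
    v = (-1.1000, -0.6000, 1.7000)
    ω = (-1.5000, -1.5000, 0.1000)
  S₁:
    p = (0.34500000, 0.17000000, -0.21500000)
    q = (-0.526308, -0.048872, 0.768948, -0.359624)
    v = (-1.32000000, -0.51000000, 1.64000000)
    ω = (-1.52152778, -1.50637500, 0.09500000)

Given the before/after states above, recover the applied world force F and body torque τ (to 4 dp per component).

F = (-2.2000, 0.9000, -0.6000)
τ = (-0.0700, -0.0300, 0.0300)

velocity change Δv = (-0.22000000, 0.09000000, -0.06000000)
F = m·Δv/dt = (-2.2000, 0.9000, -0.6000)
rate change Δω = (-0.02152778, -0.00637500, -0.00500000)
applied torque τ = (-0.0700, -0.0300, 0.0300)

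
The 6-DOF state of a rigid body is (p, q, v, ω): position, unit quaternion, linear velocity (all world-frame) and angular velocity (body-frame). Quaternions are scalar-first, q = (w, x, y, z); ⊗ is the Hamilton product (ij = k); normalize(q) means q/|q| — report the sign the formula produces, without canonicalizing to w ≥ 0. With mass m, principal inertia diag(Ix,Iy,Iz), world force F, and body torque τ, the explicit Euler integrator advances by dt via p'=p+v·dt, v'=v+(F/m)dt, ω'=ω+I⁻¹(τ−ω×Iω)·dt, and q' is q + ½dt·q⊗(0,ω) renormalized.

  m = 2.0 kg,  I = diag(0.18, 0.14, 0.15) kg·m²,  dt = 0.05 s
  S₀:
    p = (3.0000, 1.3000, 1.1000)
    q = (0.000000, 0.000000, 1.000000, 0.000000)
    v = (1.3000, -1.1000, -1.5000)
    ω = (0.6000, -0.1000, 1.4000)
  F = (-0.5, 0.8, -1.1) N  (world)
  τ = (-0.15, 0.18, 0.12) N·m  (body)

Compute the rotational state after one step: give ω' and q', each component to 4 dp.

(τ − ω×Iω)/I = (-0.8256, 1.1057, 0.7840)
ω' = ω + α·dt = (0.5587, -0.0447, 1.4392)
q⊗(0,ω) = (0.1000000, 1.4000000, 0.0000000, -0.6000000)
q + ½dt·q⊗(0,ω), renormalized = (0.0025, 0.0350, 0.9993, -0.0150)

ω' = (0.5587, -0.0447, 1.4392)
q' = (0.0025, 0.0350, 0.9993, -0.0150)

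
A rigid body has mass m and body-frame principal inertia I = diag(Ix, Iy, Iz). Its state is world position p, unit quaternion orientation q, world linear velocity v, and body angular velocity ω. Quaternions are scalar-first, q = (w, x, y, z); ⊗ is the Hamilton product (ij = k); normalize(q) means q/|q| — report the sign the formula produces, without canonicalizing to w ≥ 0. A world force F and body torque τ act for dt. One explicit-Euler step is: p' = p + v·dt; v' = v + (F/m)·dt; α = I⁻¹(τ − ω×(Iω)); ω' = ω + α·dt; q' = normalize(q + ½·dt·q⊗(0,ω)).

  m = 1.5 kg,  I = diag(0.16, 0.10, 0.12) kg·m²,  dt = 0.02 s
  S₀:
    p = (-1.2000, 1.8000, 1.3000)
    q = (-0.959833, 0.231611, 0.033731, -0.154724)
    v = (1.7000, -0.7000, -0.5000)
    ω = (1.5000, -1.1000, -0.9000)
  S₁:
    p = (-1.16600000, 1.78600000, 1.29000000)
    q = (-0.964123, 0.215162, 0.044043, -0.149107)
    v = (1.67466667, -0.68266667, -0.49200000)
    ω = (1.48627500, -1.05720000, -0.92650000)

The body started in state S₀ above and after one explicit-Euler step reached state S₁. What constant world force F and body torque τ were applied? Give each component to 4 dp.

ω₁ − ω₀ = (-0.01372500, 0.04280000, -0.02650000)
I·α + gyro = (-0.0900, 0.1600, -0.0600)
v₁ − v₀ = (-0.02533333, 0.01733333, 0.00800000)
F = m·Δv/dt = (-1.9000, 1.3000, 0.6000)

F = (-1.9000, 1.3000, 0.6000)
τ = (-0.0900, 0.1600, -0.0600)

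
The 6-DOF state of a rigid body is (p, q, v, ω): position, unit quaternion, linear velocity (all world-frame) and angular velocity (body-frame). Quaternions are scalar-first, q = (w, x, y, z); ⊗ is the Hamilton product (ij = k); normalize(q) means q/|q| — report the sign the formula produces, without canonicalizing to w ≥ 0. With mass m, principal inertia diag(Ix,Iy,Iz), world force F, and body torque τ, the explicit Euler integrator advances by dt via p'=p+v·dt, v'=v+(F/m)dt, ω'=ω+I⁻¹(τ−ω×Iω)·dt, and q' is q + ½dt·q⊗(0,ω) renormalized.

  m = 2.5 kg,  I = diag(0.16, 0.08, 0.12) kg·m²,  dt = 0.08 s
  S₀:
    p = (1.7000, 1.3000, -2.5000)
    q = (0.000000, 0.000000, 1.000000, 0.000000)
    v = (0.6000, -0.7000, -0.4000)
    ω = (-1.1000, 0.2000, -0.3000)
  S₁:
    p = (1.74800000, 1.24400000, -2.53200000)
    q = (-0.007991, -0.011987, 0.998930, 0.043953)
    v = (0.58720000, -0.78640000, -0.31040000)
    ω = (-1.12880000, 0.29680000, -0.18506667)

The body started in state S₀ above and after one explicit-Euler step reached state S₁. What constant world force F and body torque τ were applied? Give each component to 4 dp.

F = (-0.4000, -2.7000, 2.8000)
τ = (-0.0600, 0.1100, 0.1900)

rate change Δω = (-0.02880000, 0.09680000, 0.11493333)
applied torque τ = (-0.0600, 0.1100, 0.1900)
Δv = v₁−v₀ = (-0.01280000, -0.08640000, 0.08960000)
F = m·Δv/dt = (-0.4000, -2.7000, 2.8000)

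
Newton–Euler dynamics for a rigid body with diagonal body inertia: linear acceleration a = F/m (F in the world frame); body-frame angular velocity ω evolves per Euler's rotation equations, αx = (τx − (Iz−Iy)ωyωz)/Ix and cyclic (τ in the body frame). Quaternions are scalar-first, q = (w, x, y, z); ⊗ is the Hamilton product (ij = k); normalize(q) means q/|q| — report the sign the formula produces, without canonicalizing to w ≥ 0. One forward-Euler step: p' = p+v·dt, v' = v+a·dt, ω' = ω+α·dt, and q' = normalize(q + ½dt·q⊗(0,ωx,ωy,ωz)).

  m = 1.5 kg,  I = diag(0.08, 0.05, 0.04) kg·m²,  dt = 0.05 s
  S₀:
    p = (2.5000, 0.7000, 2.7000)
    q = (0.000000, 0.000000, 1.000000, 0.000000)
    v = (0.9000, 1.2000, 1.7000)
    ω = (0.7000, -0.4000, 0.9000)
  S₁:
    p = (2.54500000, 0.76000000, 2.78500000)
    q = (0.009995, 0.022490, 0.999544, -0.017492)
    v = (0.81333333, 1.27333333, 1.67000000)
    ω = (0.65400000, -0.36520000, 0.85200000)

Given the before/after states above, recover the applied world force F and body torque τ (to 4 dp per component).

Δv = v₁−v₀ = (-0.08666667, 0.07333333, -0.03000000)
m·(v₁−v₀)/dt = (-2.6000, 2.2000, -0.9000)
Δω = ω₁−ω₀ = (-0.04600000, 0.03480000, -0.04800000)
applied torque τ = (-0.0700, 0.0600, -0.0300)

F = (-2.6000, 2.2000, -0.9000)
τ = (-0.0700, 0.0600, -0.0300)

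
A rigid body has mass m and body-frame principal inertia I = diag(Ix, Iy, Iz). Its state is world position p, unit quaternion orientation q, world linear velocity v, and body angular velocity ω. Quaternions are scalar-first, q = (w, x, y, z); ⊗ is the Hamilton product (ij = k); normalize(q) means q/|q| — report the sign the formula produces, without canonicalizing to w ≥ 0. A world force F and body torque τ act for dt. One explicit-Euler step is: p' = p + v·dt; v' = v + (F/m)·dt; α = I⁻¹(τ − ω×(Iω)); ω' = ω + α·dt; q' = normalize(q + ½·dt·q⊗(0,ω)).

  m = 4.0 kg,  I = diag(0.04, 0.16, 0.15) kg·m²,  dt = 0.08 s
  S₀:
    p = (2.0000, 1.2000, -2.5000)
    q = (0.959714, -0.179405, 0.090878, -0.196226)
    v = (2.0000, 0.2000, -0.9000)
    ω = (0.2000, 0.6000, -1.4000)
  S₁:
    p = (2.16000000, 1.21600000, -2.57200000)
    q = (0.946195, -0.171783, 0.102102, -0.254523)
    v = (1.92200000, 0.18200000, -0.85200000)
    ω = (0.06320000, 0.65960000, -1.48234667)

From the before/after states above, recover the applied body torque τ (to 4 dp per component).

τ = (-0.0600, 0.1500, -0.1400)

ω₁ − ω₀ = (-0.13680000, 0.05960000, -0.08234667)
I·α + gyro = (-0.0600, 0.1500, -0.1400)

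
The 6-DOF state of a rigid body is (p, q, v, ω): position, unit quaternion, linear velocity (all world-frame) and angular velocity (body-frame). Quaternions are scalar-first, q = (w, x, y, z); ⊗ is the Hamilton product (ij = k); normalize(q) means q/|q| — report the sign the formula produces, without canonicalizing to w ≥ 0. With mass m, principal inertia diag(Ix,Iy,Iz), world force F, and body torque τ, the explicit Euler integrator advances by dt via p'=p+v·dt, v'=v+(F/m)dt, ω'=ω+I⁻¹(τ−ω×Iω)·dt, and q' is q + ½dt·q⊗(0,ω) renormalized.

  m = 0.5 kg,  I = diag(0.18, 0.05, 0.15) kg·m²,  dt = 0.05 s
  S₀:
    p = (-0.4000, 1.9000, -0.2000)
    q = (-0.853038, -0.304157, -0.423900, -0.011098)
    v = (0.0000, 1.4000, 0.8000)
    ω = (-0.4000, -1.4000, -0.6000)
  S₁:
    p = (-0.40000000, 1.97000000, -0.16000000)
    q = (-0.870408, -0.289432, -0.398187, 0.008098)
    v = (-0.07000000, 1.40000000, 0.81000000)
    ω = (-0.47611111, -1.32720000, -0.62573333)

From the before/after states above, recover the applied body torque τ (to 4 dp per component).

Δω = ω₁−ω₀ = (-0.07611111, 0.07280000, -0.02573333)
I·α + gyro = (-0.1900, 0.0800, -0.1500)

τ = (-0.1900, 0.0800, -0.1500)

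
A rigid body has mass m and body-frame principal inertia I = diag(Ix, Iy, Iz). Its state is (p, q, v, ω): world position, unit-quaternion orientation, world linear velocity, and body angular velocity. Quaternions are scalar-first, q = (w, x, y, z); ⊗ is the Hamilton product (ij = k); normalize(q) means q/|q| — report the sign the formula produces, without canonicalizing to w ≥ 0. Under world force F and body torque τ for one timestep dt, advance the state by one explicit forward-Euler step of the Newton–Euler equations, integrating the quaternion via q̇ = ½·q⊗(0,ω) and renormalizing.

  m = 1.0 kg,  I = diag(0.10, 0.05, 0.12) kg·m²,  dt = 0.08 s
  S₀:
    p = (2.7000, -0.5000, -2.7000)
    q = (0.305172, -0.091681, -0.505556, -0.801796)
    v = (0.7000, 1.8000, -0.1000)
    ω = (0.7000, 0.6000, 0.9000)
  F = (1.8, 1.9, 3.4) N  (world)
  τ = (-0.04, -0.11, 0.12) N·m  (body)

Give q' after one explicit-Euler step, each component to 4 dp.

q' = (0.3483, -0.0820, -0.5167, -0.7778)

q⊗(0,ω) = (1.0891267, 0.2396976, -0.2956411, 0.5735354)
updated quaternion q' = (0.3483, -0.0820, -0.5167, -0.7778)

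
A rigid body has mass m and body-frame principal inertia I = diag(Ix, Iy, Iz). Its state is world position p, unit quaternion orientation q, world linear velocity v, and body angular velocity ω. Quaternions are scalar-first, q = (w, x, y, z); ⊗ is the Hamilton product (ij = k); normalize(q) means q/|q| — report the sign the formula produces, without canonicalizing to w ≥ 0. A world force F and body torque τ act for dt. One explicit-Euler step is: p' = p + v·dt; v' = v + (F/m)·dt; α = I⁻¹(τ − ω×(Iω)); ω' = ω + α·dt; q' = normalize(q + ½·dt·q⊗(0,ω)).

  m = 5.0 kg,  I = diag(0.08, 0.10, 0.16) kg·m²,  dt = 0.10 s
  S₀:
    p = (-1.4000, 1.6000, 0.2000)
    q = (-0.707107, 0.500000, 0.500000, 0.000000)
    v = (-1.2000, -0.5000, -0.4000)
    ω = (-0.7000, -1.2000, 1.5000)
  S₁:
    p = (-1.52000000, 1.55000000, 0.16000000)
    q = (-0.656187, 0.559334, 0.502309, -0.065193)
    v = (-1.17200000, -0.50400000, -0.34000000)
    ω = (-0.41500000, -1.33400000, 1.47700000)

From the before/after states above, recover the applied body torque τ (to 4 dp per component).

τ = (0.1200, -0.0500, -0.0200)

rate change Δω = (0.28500000, -0.13400000, -0.02300000)
precession coupling = (-0.1080, 0.0840, 0.0168)
I·α + gyro = (0.1200, -0.0500, -0.0200)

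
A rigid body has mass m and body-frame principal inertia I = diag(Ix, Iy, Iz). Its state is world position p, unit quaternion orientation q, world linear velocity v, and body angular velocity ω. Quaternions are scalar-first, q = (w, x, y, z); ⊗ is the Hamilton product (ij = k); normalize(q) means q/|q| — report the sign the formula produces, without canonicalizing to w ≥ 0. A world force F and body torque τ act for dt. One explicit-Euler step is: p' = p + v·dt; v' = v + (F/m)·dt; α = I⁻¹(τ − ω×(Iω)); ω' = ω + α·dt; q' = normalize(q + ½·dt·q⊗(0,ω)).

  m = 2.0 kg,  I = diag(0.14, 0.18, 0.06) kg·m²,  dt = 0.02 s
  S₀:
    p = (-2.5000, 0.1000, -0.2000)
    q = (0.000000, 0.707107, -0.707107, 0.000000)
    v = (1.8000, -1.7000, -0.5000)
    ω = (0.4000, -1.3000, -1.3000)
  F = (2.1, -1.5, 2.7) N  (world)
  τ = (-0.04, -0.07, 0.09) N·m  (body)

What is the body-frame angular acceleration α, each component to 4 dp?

α = (1.1629, -0.1578, 1.8467)

gyro term ω×Iω = (-0.2028, -0.0416, -0.0208)
α = I⁻¹(τ − ω×Iω) = (1.1629, -0.1578, 1.8467)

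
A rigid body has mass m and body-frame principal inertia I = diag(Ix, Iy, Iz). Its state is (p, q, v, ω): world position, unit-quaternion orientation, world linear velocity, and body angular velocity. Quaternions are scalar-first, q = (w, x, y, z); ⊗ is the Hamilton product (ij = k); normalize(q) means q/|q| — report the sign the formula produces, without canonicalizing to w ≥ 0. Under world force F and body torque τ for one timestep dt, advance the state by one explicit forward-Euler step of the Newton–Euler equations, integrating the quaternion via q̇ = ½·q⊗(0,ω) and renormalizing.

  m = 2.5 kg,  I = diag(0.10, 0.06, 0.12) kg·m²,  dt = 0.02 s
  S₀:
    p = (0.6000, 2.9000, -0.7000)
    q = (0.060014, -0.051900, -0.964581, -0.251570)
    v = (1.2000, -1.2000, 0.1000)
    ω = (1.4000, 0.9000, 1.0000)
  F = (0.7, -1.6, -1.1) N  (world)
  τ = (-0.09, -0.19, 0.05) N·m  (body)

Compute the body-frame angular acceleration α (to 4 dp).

precession coupling ω×(Iω) = (0.0540, -0.0280, -0.0504)
angular accel α = (-1.4400, -2.7000, 0.8367)

α = (-1.4400, -2.7000, 0.8367)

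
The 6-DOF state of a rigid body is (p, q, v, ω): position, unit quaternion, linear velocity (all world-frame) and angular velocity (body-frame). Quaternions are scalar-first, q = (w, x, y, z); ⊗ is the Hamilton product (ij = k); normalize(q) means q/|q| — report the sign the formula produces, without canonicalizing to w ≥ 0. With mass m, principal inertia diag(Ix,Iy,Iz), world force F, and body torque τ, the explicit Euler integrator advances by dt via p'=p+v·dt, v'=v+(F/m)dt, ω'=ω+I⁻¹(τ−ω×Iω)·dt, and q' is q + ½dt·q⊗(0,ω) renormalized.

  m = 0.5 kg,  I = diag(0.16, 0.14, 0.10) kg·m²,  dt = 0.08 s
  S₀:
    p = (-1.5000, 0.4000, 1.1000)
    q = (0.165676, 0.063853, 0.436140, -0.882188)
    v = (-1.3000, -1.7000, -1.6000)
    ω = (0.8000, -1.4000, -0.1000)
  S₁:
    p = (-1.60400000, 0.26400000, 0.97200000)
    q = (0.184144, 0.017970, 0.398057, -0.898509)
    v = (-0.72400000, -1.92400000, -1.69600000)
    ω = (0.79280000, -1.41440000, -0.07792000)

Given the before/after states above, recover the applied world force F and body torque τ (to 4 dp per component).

F = (3.6000, -1.4000, -0.6000)
τ = (-0.0200, -0.0300, 0.0500)

Δv = v₁−v₀ = (0.57600000, -0.22400000, -0.09600000)
applied force F = (3.6000, -1.4000, -0.6000)
Δω = ω₁−ω₀ = (-0.00720000, -0.01440000, 0.02208000)
precession coupling = (-0.0056, -0.0048, 0.0224)
applied torque τ = (-0.0200, -0.0300, 0.0500)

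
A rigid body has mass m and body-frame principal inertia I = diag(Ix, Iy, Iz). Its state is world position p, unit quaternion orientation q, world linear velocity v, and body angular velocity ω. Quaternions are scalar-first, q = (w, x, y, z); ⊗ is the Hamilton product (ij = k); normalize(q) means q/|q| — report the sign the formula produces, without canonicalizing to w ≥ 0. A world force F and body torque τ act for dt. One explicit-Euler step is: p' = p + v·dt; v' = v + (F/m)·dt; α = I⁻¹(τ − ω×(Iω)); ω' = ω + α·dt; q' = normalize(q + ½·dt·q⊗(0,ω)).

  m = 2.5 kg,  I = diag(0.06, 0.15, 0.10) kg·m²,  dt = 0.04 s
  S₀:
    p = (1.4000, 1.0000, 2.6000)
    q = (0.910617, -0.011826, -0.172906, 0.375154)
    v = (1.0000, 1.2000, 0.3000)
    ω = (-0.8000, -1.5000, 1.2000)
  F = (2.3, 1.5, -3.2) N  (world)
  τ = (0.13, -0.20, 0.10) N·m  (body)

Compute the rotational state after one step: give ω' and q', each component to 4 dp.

gyro term ω×Iω = (0.0900, 0.0384, 0.1080)
angular accel α = (0.6667, -1.5893, -0.0800)
ω + α·dt = (-0.7733, -1.5636, 1.1968)
q⊗(0,ω) = (-0.7190046, -0.3732498, -1.6518575, 0.9721546)
q' = normalize(q + ½dt·q⊗(0,ω)) = (0.8955, -0.0193, -0.2058, 0.3943)

ω' = (-0.7733, -1.5636, 1.1968)
q' = (0.8955, -0.0193, -0.2058, 0.3943)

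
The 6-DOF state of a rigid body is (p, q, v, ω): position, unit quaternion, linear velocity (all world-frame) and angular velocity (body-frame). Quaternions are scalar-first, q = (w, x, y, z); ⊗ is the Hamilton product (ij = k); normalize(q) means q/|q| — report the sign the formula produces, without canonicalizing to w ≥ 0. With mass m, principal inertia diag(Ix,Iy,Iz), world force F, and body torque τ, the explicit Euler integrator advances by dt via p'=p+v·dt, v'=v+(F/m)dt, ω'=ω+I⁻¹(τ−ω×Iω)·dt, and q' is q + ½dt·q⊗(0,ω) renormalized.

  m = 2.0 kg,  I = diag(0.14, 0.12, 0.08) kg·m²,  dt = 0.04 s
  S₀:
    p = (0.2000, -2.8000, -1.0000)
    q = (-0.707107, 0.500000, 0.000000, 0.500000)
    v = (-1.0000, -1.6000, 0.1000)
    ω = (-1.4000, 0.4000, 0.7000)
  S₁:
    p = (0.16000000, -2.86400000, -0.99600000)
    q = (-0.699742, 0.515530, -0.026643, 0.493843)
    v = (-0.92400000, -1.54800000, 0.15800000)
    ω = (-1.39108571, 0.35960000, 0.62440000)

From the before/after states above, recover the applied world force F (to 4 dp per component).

F = (3.8000, 2.6000, 2.9000)

Δv = v₁−v₀ = (0.07600000, 0.05200000, 0.05800000)
F = m·Δv/dt = (3.8000, 2.6000, 2.9000)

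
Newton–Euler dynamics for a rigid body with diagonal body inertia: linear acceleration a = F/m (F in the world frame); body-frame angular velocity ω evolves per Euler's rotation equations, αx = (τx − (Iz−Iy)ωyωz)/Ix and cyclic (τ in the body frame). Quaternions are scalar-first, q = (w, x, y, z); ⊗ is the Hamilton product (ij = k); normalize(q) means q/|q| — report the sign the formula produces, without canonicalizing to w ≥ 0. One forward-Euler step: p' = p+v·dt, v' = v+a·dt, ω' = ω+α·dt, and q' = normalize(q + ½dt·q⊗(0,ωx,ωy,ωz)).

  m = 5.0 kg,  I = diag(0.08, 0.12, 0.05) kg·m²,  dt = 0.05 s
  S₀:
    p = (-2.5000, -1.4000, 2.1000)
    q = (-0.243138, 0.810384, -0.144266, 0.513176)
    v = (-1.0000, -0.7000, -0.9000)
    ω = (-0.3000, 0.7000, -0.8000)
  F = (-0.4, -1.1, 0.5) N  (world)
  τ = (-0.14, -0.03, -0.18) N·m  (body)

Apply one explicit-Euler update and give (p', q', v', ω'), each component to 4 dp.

new position p' = (-2.5500, -1.4350, 2.0550)
v + (F/m)dt = (-1.0040, -0.7110, -0.8950)
α = I⁻¹(τ − ω×Iω) = (-2.2400, -0.3100, -3.4320)
new body rate ω' = (-0.4120, 0.6845, -0.9716)
Hamilton product q⊗(0,ω) = (0.7546422, -0.1708690, 0.3241578, 0.7184994)
q + ½dt·q⊗(0,ω), renormalized = (-0.2242, 0.8058, -0.1361, 0.5309)

p' = (-2.5500, -1.4350, 2.0550)
q' = (-0.2242, 0.8058, -0.1361, 0.5309)
v' = (-1.0040, -0.7110, -0.8950)
ω' = (-0.4120, 0.6845, -0.9716)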